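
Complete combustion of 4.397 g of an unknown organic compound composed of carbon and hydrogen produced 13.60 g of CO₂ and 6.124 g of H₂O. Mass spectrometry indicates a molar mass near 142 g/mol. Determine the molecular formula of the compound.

C10H22

mol C = 13.60 g CO₂ ÷ 44.009 g/mol = 0.30903 mol
mol H = 2 × 6.124 g H₂O ÷ 18.015 g/mol = 0.67988 mol
Divide by the smallest (0.30903 mol): C 1.000, H 2.200
Multiplying each by 5 gives whole numbers: C 5.00, H 11.00
Empirical formula: C5H11
Empirical-formula mass = 71.14 g/mol; 142 ÷ 71.14 ≈ 2, so the molecular formula is C10H22.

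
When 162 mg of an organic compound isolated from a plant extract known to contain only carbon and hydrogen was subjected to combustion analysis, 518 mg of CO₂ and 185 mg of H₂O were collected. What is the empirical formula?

C4H7

mol C = 0.518 g CO₂ ÷ 44.009 g/mol = 0.01177 mol
mol H = 2 × 0.185 g H₂O ÷ 18.015 g/mol = 0.02054 mol
Divide by the smallest (0.01177 mol): C 1.000, H 1.745
Multiplying each by 4 gives whole numbers: C 4.00, H 6.98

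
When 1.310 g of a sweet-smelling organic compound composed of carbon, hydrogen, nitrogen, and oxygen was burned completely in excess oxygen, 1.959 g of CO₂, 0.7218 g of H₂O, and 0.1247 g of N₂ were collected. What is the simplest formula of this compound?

C5H9NO4

mol C = 1.959 g CO₂ ÷ 44.009 g/mol = 0.044514 mol
mol H = 2 × 0.7218 g H₂O ÷ 18.015 g/mol = 0.080133 mol
mol N = 2 × 0.1247 g N₂ ÷ 28.014 g/mol = 0.0089027 mol
mass O = 1.310 − (0.53465 + 0.080774 + 0.12470) = 0.56987 g → mol O = 0.56987 ÷ 15.999 = 0.035619 mol
Divide by the smallest (0.0089027 mol): C 5.000, H 9.001, N 1.000, O 4.001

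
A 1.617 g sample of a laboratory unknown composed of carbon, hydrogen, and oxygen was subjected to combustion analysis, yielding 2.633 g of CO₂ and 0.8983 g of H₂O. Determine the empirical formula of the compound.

mol C = 2.633 g CO₂ ÷ 44.009 g/mol = 0.059829 mol
mol H = 2 × 0.8983 g H₂O ÷ 18.015 g/mol = 0.099728 mol
mass O = 1.617 − (0.71860 + 0.10053) = 0.79787 g → mol O = 0.79787 ÷ 15.999 = 0.049870 mol
Divide by the smallest (0.049870 mol): C 1.200, H 2.000, O 1.000
Multiplying each by 5 gives whole numbers: C 6.00, H 10.00, O 5.00

C6H10O5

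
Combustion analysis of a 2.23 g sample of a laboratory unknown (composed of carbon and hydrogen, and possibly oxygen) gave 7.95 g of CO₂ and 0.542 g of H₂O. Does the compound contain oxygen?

mol C = 7.95 g CO₂ ÷ 44.009 g/mol = 0.1806 mol
mol H = 2 × 0.542 g H₂O ÷ 18.015 g/mol = 0.06017 mol
C and H together account for 2.230 g — essentially the entire 2.23 g sample — so the compound contains no oxygen.

no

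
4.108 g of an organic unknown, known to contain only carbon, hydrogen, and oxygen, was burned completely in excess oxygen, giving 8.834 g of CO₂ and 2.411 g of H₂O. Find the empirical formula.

C9H12O4

mol C = 8.834 g CO₂ ÷ 44.009 g/mol = 0.20073 mol
mol H = 2 × 2.411 g H₂O ÷ 18.015 g/mol = 0.26767 mol
mass O = 4.108 − (2.4110 + 0.26981) = 1.4272 g → mol O = 1.4272 ÷ 15.999 = 0.089206 mol
Divide by the smallest (0.089206 mol): C 2.250, H 3.001, O 1.000
Multiplying each by 4 gives whole numbers: C 9.00, H 12.00, O 4.00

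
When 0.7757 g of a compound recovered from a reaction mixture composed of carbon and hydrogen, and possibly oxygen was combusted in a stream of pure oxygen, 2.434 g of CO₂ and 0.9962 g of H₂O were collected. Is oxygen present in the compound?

mol C = 2.434 g CO₂ ÷ 44.009 g/mol = 0.055307 mol
mol H = 2 × 0.9962 g H₂O ÷ 18.015 g/mol = 0.11060 mol
C and H together account for 0.77577 g — essentially the entire 0.7757 g sample — so the compound contains no oxygen.

no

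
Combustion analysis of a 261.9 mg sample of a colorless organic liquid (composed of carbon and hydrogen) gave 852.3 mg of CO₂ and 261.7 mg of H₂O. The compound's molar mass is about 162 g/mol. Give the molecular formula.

mol C = 0.8523 g CO₂ ÷ 44.009 g/mol = 0.019366 mol
mol H = 2 × 0.2617 g H₂O ÷ 18.015 g/mol = 0.029054 mol
Divide by the smallest (0.019366 mol): C 1.000, H 1.500
Multiplying each by 2 gives whole numbers: C 2.00, H 3.00
Empirical formula: C2H3
Empirical-formula mass = 27.05 g/mol; 162 ÷ 27.05 ≈ 6, so the molecular formula is C12H18.

C12H18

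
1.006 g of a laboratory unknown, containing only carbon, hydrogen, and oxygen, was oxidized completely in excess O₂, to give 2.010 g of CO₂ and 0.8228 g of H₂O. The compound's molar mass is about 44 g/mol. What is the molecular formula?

mol C = 2.010 g CO₂ ÷ 44.009 g/mol = 0.045672 mol
mol H = 2 × 0.8228 g H₂O ÷ 18.015 g/mol = 0.091346 mol
mass O = 1.006 − (0.54857 + 0.092077) = 0.36535 g → mol O = 0.36535 ÷ 15.999 = 0.022836 mol
Divide by the smallest (0.022836 mol): C 2.000, H 4.000, O 1.000
Empirical formula: C2H4O
Empirical-formula mass = 44.05 g/mol; 44 ÷ 44.05 ≈ 1, so the molecular formula is C2H4O.

C2H4O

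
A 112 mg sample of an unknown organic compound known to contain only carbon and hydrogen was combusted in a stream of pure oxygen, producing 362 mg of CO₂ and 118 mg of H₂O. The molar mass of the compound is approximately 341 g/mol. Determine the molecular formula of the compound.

mol C = 0.362 g CO₂ ÷ 44.009 g/mol = 0.008226 mol
mol H = 2 × 0.118 g H₂O ÷ 18.015 g/mol = 0.01310 mol
Divide by the smallest (0.008226 mol): C 1.000, H 1.593
Multiplying each by 5 gives whole numbers: C 5.00, H 7.96
Empirical formula: C5H8
Empirical-formula mass = 68.12 g/mol; 341 ÷ 68.12 ≈ 5, so the molecular formula is C25H40.

C25H40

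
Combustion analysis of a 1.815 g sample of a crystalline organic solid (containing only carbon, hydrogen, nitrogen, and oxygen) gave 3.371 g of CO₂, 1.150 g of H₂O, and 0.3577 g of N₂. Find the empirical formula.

C3H5NO

mol C = 3.371 g CO₂ ÷ 44.009 g/mol = 0.076598 mol
mol H = 2 × 1.150 g H₂O ÷ 18.015 g/mol = 0.12767 mol
mol N = 2 × 0.3577 g N₂ ÷ 28.014 g/mol = 0.025537 mol
mass O = 1.815 − (0.92002 + 0.12869 + 0.35770) = 0.40859 g → mol O = 0.40859 ÷ 15.999 = 0.025538 mol
Divide by the smallest (0.025537 mol): C 2.999, H 4.999, N 1.000, O 1.000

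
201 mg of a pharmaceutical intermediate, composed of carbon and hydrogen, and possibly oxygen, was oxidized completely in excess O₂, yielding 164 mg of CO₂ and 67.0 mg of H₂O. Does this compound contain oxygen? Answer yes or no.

yes

mol C = 0.164 g CO₂ ÷ 44.009 g/mol = 0.003727 mol
mol H = 2 × 0.0670 g H₂O ÷ 18.015 g/mol = 0.007438 mol
C and H account for only 0.05226 g of the 0.201 g sample; the remaining 0.1487 g must be oxygen.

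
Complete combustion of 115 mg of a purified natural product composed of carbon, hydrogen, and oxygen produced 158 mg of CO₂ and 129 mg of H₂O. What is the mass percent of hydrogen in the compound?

12.6%

mol C = 0.158 g CO₂ ÷ 44.009 g/mol = 0.003590 mol
mol H = 2 × 0.129 g H₂O ÷ 18.015 g/mol = 0.01432 mol
mass O = 0.115 − (0.04312 + 0.01444) = 0.05744 g → mol O = 0.05744 ÷ 15.999 = 0.003590 mol
mass % H = 0.01444 g ÷ 0.115 g × 100%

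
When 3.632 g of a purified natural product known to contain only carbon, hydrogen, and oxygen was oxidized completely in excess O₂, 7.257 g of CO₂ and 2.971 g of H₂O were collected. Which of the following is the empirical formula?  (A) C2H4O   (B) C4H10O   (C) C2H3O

mol C = 7.257 g CO₂ ÷ 44.009 g/mol = 0.16490 mol
mol H = 2 × 2.971 g H₂O ÷ 18.015 g/mol = 0.32984 mol
mass O = 3.632 − (1.9806 + 0.33247) = 1.3189 g → mol O = 1.3189 ÷ 15.999 = 0.082439 mol
Divide by the smallest (0.082439 mol): C 2.000, H 4.001, O 1.000

(A) C2H4O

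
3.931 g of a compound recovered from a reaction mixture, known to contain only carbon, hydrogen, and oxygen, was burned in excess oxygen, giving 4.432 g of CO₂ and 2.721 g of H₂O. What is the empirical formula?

C2H6O3

mol C = 4.432 g CO₂ ÷ 44.009 g/mol = 0.10071 mol
mol H = 2 × 2.721 g H₂O ÷ 18.015 g/mol = 0.30208 mol
mass O = 3.931 − (1.2096 + 0.30450) = 2.4169 g → mol O = 2.4169 ÷ 15.999 = 0.15107 mol
Divide by the smallest (0.10071 mol): C 1.000, H 3.000, O 1.500
Multiplying each by 2 gives whole numbers: C 2.00, H 6.00, O 3.00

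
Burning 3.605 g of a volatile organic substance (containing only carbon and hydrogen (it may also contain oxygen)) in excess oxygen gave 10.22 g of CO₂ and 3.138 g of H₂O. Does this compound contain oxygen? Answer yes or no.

yes

mol C = 10.22 g CO₂ ÷ 44.009 g/mol = 0.23223 mol
mol H = 2 × 3.138 g H₂O ÷ 18.015 g/mol = 0.34838 mol
C and H account for only 3.1404 g of the 3.605 g sample; the remaining 0.46458 g must be oxygen.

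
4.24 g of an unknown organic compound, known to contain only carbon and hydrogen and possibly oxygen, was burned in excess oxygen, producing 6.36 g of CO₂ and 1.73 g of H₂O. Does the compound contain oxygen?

yes

mol C = 6.36 g CO₂ ÷ 44.009 g/mol = 0.1445 mol
mol H = 2 × 1.73 g H₂O ÷ 18.015 g/mol = 0.1921 mol
C and H account for only 1.929 g of the 4.24 g sample; the remaining 2.311 g must be oxygen.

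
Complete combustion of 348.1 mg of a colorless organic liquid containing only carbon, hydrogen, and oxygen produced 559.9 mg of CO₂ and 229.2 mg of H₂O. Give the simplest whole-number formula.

C6H12O5

mol C = 0.5599 g CO₂ ÷ 44.009 g/mol = 0.012722 mol
mol H = 2 × 0.2292 g H₂O ÷ 18.015 g/mol = 0.025445 mol
mass O = 0.3481 − (0.15281 + 0.025649) = 0.16964 g → mol O = 0.16964 ÷ 15.999 = 0.010603 mol
Divide by the smallest (0.010603 mol): C 1.200, H 2.400, O 1.000
Multiplying each by 5 gives whole numbers: C 6.00, H 12.00, O 5.00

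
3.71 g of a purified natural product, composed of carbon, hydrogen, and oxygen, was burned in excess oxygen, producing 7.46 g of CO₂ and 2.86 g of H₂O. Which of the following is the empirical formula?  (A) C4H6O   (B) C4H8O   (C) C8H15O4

(C) C8H15O4

mol C = 7.46 g CO₂ ÷ 44.009 g/mol = 0.1695 mol
mol H = 2 × 2.86 g H₂O ÷ 18.015 g/mol = 0.3175 mol
mass O = 3.71 − (2.036 + 0.3201) = 1.354 g → mol O = 1.354 ÷ 15.999 = 0.08463 mol
Divide by the smallest (0.08463 mol): C 2.003, H 3.752, O 1.000
Multiplying each by 4 gives whole numbers: C 8.01, H 15.01, O 4.00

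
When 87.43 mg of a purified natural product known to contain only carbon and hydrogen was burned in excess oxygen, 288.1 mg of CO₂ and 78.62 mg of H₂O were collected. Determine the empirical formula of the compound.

mol C = 0.2881 g CO₂ ÷ 44.009 g/mol = 0.0065464 mol
mol H = 2 × 0.07862 g H₂O ÷ 18.015 g/mol = 0.0087283 mol
Divide by the smallest (0.0065464 mol): C 1.000, H 1.333
Multiplying each by 3 gives whole numbers: C 3.00, H 4.00

C3H4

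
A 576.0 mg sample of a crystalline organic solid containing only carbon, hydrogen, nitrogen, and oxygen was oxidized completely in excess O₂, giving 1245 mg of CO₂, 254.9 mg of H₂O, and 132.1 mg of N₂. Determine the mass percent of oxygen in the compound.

mol C = 1.245 g CO₂ ÷ 44.009 g/mol = 0.028290 mol
mol H = 2 × 0.2549 g H₂O ÷ 18.015 g/mol = 0.028299 mol
mol N = 2 × 0.1321 g N₂ ÷ 28.014 g/mol = 0.0094310 mol
mass O = 0.5760 − (0.33979 + 0.028525 + 0.13210) = 0.075588 g → mol O = 0.075588 ÷ 15.999 = 0.0047245 mol
mass % O = 0.075588 g ÷ 0.5760 g × 100%

13.12%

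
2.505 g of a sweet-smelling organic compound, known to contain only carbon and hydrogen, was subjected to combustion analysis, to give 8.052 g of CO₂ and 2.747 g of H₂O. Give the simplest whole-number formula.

mol C = 8.052 g CO₂ ÷ 44.009 g/mol = 0.18296 mol
mol H = 2 × 2.747 g H₂O ÷ 18.015 g/mol = 0.30497 mol
Divide by the smallest (0.18296 mol): C 1.000, H 1.667
Multiplying each by 3 gives whole numbers: C 3.00, H 5.00

C3H5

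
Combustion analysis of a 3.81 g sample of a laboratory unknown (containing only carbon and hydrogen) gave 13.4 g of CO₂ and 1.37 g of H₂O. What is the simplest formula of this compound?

mol C = 13.4 g CO₂ ÷ 44.009 g/mol = 0.3045 mol
mol H = 2 × 1.37 g H₂O ÷ 18.015 g/mol = 0.1521 mol
Divide by the smallest (0.1521 mol): C 2.002, H 1.000

C2H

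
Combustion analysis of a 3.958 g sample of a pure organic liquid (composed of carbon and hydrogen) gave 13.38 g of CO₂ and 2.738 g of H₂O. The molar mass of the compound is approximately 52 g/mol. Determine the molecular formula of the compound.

C4H4

mol C = 13.38 g CO₂ ÷ 44.009 g/mol = 0.30403 mol
mol H = 2 × 2.738 g H₂O ÷ 18.015 g/mol = 0.30397 mol
Divide by the smallest (0.30397 mol): C 1.000, H 1.000
Empirical formula: CH
Empirical-formula mass = 13.02 g/mol; 52 ÷ 13.02 ≈ 4, so the molecular formula is C4H4.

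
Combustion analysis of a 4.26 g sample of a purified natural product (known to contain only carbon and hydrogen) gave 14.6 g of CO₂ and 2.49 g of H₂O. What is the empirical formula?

mol C = 14.6 g CO₂ ÷ 44.009 g/mol = 0.3318 mol
mol H = 2 × 2.49 g H₂O ÷ 18.015 g/mol = 0.2764 mol
Divide by the smallest (0.2764 mol): C 1.200, H 1.000
Multiplying each by 5 gives whole numbers: C 6.00, H 5.00

C6H5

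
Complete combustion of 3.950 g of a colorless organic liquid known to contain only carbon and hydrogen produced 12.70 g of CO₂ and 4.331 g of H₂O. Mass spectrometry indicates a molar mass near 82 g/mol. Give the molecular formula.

mol C = 12.70 g CO₂ ÷ 44.009 g/mol = 0.28858 mol
mol H = 2 × 4.331 g H₂O ÷ 18.015 g/mol = 0.48082 mol
Divide by the smallest (0.28858 mol): C 1.000, H 1.666
Multiplying each by 3 gives whole numbers: C 3.00, H 5.00
Empirical formula: C3H5
Empirical-formula mass = 41.07 g/mol; 82 ÷ 41.07 ≈ 2, so the molecular formula is C6H10.

C6H10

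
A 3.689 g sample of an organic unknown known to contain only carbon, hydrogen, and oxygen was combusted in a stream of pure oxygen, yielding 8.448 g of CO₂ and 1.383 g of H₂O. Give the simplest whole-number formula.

mol C = 8.448 g CO₂ ÷ 44.009 g/mol = 0.19196 mol
mol H = 2 × 1.383 g H₂O ÷ 18.015 g/mol = 0.15354 mol
mass O = 3.689 − (2.3056 + 0.15477) = 1.2286 g → mol O = 1.2286 ÷ 15.999 = 0.076792 mol
Divide by the smallest (0.076792 mol): C 2.500, H 1.999, O 1.000
Multiplying each by 2 gives whole numbers: C 5.00, H 4.00, O 2.00

C5H4O2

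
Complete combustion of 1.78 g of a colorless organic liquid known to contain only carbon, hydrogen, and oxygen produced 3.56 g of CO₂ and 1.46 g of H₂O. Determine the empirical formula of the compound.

C2H4O

mol C = 3.56 g CO₂ ÷ 44.009 g/mol = 0.08089 mol
mol H = 2 × 1.46 g H₂O ÷ 18.015 g/mol = 0.1621 mol
mass O = 1.78 − (0.9716 + 0.1634) = 0.6450 g → mol O = 0.6450 ÷ 15.999 = 0.04032 mol
Divide by the smallest (0.04032 mol): C 2.006, H 4.020, O 1.000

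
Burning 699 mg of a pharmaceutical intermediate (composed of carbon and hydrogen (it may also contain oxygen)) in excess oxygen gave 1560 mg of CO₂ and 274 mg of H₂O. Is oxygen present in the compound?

yes

mol C = 1.56 g CO₂ ÷ 44.009 g/mol = 0.03545 mol
mol H = 2 × 0.274 g H₂O ÷ 18.015 g/mol = 0.03042 mol
C and H account for only 0.4564 g of the 0.699 g sample; the remaining 0.2426 g must be oxygen.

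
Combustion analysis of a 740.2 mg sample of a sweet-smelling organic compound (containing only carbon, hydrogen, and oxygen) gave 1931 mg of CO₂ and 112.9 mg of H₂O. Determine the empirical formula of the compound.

mol C = 1.931 g CO₂ ÷ 44.009 g/mol = 0.043877 mol
mol H = 2 × 0.1129 g H₂O ÷ 18.015 g/mol = 0.012534 mol
mass O = 0.7402 − (0.52701 + 0.012634) = 0.20055 g → mol O = 0.20055 ÷ 15.999 = 0.012535 mol
Divide by the smallest (0.012534 mol): C 3.501, H 1.000, O 1.000
Multiplying each by 2 gives whole numbers: C 7.00, H 2.00, O 2.00

C7H2O2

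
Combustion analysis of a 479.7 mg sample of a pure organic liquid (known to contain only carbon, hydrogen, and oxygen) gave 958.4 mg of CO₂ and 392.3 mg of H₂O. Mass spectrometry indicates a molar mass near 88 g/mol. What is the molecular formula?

mol C = 0.9584 g CO₂ ÷ 44.009 g/mol = 0.021777 mol
mol H = 2 × 0.3923 g H₂O ÷ 18.015 g/mol = 0.043553 mol
mass O = 0.4797 − (0.26157 + 0.043901) = 0.17423 g → mol O = 0.17423 ÷ 15.999 = 0.010890 mol
Divide by the smallest (0.010890 mol): C 2.000, H 3.999, O 1.000
Empirical formula: C2H4O
Empirical-formula mass = 44.05 g/mol; 88 ÷ 44.05 ≈ 2, so the molecular formula is C4H8O2.

C4H8O2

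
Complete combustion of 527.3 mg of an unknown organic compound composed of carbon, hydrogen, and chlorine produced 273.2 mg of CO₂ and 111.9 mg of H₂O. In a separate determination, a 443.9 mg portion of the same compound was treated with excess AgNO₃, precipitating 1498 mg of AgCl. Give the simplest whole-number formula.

CH2Cl2

mol C = 0.2732 g CO₂ ÷ 44.009 g/mol = 0.0062078 mol
mol H = 2 × 0.1119 g H₂O ÷ 18.015 g/mol = 0.012423 mol
From the AgCl data: mol Cl per gram of compound = (1.498 ÷ 143.318) ÷ 0.4439 = 0.023546 mol/g, so in the 0.5273 g combustion sample mol Cl = 0.012416 mol
Divide by the smallest (0.0062078 mol): C 1.000, H 2.001, Cl 2.000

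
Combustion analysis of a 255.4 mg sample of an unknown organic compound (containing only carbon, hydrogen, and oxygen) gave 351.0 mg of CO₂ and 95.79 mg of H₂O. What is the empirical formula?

mol C = 0.3510 g CO₂ ÷ 44.009 g/mol = 0.0079756 mol
mol H = 2 × 0.09579 g H₂O ÷ 18.015 g/mol = 0.010634 mol
mass O = 0.2554 − (0.095795 + 0.010720) = 0.14889 g → mol O = 0.14889 ÷ 15.999 = 0.0093059 mol
Divide by the smallest (0.0079756 mol): C 1.000, H 1.333, O 1.167
Multiplying each by 6 gives whole numbers: C 6.00, H 8.00, O 7.00

C6H8O7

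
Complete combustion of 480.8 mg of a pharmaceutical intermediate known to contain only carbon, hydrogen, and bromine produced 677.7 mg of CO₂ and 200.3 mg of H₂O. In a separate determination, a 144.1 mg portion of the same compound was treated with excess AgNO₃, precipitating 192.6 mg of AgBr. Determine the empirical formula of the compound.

mol C = 0.6777 g CO₂ ÷ 44.009 g/mol = 0.015399 mol
mol H = 2 × 0.2003 g H₂O ÷ 18.015 g/mol = 0.022237 mol
From the AgBr data: mol Br per gram of compound = (0.1926 ÷ 187.772) ÷ 0.1441 = 0.0071181 mol/g, so in the 0.4808 g combustion sample mol Br = 0.0034224 mol
Divide by the smallest (0.0034224 mol): C 4.500, H 6.498, Br 1.000
Multiplying each by 2 gives whole numbers: C 9.00, H 13.00, Br 2.00

C9H13Br2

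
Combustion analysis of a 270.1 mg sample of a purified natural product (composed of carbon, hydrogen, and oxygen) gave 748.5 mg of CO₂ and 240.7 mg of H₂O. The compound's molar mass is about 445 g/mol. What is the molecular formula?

mol C = 0.7485 g CO₂ ÷ 44.009 g/mol = 0.017008 mol
mol H = 2 × 0.2407 g H₂O ÷ 18.015 g/mol = 0.026722 mol
mass O = 0.2701 − (0.20428 + 0.026936) = 0.038882 g → mol O = 0.038882 ÷ 15.999 = 0.0024303 mol
Divide by the smallest (0.0024303 mol): C 6.998, H 10.995, O 1.000
Empirical formula: C7H11O
Empirical-formula mass = 111.16 g/mol; 445 ÷ 111.16 ≈ 4, so the molecular formula is C28H44O4.

C28H44O4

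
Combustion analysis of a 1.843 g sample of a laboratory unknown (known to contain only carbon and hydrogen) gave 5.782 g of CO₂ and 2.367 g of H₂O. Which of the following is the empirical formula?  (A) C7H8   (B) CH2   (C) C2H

(B) CH2

mol C = 5.782 g CO₂ ÷ 44.009 g/mol = 0.13138 mol
mol H = 2 × 2.367 g H₂O ÷ 18.015 g/mol = 0.26278 mol
Divide by the smallest (0.13138 mol): C 1.000, H 2.000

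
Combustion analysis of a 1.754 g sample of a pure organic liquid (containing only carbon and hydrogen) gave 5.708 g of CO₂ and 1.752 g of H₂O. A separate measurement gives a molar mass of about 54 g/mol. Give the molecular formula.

C4H6

mol C = 5.708 g CO₂ ÷ 44.009 g/mol = 0.12970 mol
mol H = 2 × 1.752 g H₂O ÷ 18.015 g/mol = 0.19450 mol
Divide by the smallest (0.12970 mol): C 1.000, H 1.500
Multiplying each by 2 gives whole numbers: C 2.00, H 3.00
Empirical formula: C2H3
Empirical-formula mass = 27.05 g/mol; 54 ÷ 27.05 ≈ 2, so the molecular formula is C4H6.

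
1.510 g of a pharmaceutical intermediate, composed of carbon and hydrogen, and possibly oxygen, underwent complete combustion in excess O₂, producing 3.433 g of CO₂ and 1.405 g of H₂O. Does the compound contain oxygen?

yes

mol C = 3.433 g CO₂ ÷ 44.009 g/mol = 0.078007 mol
mol H = 2 × 1.405 g H₂O ÷ 18.015 g/mol = 0.15598 mol
C and H account for only 1.0942 g of the 1.510 g sample; the remaining 0.41583 g must be oxygen.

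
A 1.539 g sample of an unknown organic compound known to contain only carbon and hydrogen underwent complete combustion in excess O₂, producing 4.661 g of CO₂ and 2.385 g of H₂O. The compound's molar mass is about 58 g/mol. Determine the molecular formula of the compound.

mol C = 4.661 g CO₂ ÷ 44.009 g/mol = 0.10591 mol
mol H = 2 × 2.385 g H₂O ÷ 18.015 g/mol = 0.26478 mol
Divide by the smallest (0.10591 mol): C 1.000, H 2.500
Multiplying each by 2 gives whole numbers: C 2.00, H 5.00
Empirical formula: C2H5
Empirical-formula mass = 29.06 g/mol; 58 ÷ 29.06 ≈ 2, so the molecular formula is C4H10.

C4H10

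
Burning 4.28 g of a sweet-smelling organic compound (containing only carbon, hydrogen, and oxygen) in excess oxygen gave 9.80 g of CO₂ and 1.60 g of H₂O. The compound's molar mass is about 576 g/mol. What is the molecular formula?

C30H24O12

mol C = 9.80 g CO₂ ÷ 44.009 g/mol = 0.2227 mol
mol H = 2 × 1.60 g H₂O ÷ 18.015 g/mol = 0.1776 mol
mass O = 4.28 − (2.675 + 0.1791) = 1.426 g → mol O = 1.426 ÷ 15.999 = 0.08915 mol
Divide by the smallest (0.08915 mol): C 2.498, H 1.992, O 1.000
Multiplying each by 2 gives whole numbers: C 5.00, H 3.98, O 2.00
Empirical formula: C5H4O2
Empirical-formula mass = 96.08 g/mol; 576 ÷ 96.08 ≈ 6, so the molecular formula is C30H24O12.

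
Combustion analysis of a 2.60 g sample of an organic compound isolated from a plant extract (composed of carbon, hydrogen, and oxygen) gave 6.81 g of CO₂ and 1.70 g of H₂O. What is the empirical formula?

mol C = 6.81 g CO₂ ÷ 44.009 g/mol = 0.1547 mol
mol H = 2 × 1.70 g H₂O ÷ 18.015 g/mol = 0.1887 mol
mass O = 2.60 − (1.859 + 0.1902) = 0.5512 g → mol O = 0.5512 ÷ 15.999 = 0.03445 mol
Divide by the smallest (0.03445 mol): C 4.492, H 5.478, O 1.000
Multiplying each by 2 gives whole numbers: C 8.98, H 10.96, O 2.00

C9H11O2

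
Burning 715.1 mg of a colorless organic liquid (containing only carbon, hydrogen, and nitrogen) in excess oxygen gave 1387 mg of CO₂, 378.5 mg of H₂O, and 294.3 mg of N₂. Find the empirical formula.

mol C = 1.387 g CO₂ ÷ 44.009 g/mol = 0.031516 mol
mol H = 2 × 0.3785 g H₂O ÷ 18.015 g/mol = 0.042021 mol
mol N = 2 × 0.2943 g N₂ ÷ 28.014 g/mol = 0.021011 mol
Divide by the smallest (0.021011 mol): C 1.500, H 2.000, N 1.000
Multiplying each by 2 gives whole numbers: C 3.00, H 4.00, N 2.00

C3H4N2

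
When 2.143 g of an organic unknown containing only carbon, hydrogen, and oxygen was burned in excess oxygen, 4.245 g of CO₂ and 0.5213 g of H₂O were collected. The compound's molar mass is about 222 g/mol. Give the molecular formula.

mol C = 4.245 g CO₂ ÷ 44.009 g/mol = 0.096458 mol
mol H = 2 × 0.5213 g H₂O ÷ 18.015 g/mol = 0.057874 mol
mass O = 2.143 − (1.1586 + 0.058337) = 0.92611 g → mol O = 0.92611 ÷ 15.999 = 0.057886 mol
Divide by the smallest (0.057874 mol): C 1.667, H 1.000, O 1.000
Multiplying each by 3 gives whole numbers: C 5.00, H 3.00, O 3.00
Empirical formula: C5H3O3
Empirical-formula mass = 111.08 g/mol; 222 ÷ 111.08 ≈ 2, so the molecular formula is C10H6O6.

C10H6O6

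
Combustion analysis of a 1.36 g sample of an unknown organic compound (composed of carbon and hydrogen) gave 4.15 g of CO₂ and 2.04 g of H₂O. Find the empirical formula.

C5H12

mol C = 4.15 g CO₂ ÷ 44.009 g/mol = 0.09430 mol
mol H = 2 × 2.04 g H₂O ÷ 18.015 g/mol = 0.2265 mol
Divide by the smallest (0.09430 mol): C 1.000, H 2.402
Multiplying each by 5 gives whole numbers: C 5.00, H 12.01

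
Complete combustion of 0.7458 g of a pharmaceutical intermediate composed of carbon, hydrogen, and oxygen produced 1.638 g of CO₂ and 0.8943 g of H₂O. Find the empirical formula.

mol C = 1.638 g CO₂ ÷ 44.009 g/mol = 0.037220 mol
mol H = 2 × 0.8943 g H₂O ÷ 18.015 g/mol = 0.099284 mol
mass O = 0.7458 − (0.44705 + 0.10008) = 0.19868 g → mol O = 0.19868 ÷ 15.999 = 0.012418 mol
Divide by the smallest (0.012418 mol): C 2.997, H 7.995, O 1.000

C3H8O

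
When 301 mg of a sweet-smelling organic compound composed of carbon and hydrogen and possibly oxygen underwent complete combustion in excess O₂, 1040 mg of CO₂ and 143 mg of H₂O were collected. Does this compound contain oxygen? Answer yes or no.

mol C = 1.04 g CO₂ ÷ 44.009 g/mol = 0.02363 mol
mol H = 2 × 0.143 g H₂O ÷ 18.015 g/mol = 0.01588 mol
C and H together account for 0.2998 g — essentially the entire 0.301 g sample — so the compound contains no oxygen.

no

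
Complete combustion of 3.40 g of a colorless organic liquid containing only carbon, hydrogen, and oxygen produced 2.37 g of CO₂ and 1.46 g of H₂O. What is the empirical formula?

mol C = 2.37 g CO₂ ÷ 44.009 g/mol = 0.05385 mol
mol H = 2 × 1.46 g H₂O ÷ 18.015 g/mol = 0.1621 mol
mass O = 3.40 − (0.6468 + 0.1634) = 2.590 g → mol O = 2.590 ÷ 15.999 = 0.1619 mol
Divide by the smallest (0.05385 mol): C 1.000, H 3.010, O 3.006

CH3O3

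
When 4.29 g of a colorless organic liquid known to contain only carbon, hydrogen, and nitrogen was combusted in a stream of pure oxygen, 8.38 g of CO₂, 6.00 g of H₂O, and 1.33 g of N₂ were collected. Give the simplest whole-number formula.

mol C = 8.38 g CO₂ ÷ 44.009 g/mol = 0.1904 mol
mol H = 2 × 6.00 g H₂O ÷ 18.015 g/mol = 0.6661 mol
mol N = 2 × 1.33 g N₂ ÷ 28.014 g/mol = 0.09495 mol
Divide by the smallest (0.09495 mol): C 2.005, H 7.015, N 1.000

C2H7N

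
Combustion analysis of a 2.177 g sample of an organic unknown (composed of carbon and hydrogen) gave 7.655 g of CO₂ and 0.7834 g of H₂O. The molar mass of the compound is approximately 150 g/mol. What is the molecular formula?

mol C = 7.655 g CO₂ ÷ 44.009 g/mol = 0.17394 mol
mol H = 2 × 0.7834 g H₂O ÷ 18.015 g/mol = 0.086972 mol
Divide by the smallest (0.086972 mol): C 2.000, H 1.000
Empirical formula: C2H
Empirical-formula mass = 25.03 g/mol; 150 ÷ 25.03 ≈ 6, so the molecular formula is C12H6.

C12H6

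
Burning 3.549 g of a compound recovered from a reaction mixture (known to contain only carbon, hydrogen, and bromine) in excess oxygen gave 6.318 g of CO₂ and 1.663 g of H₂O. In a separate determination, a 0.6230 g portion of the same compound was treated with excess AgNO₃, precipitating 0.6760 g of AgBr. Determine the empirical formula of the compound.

C7H9Br

mol C = 6.318 g CO₂ ÷ 44.009 g/mol = 0.14356 mol
mol H = 2 × 1.663 g H₂O ÷ 18.015 g/mol = 0.18462 mol
From the AgBr data: mol Br per gram of compound = (0.6760 ÷ 187.772) ÷ 0.6230 = 0.0057787 mol/g, so in the 3.549 g combustion sample mol Br = 0.020508 mol
Divide by the smallest (0.020508 mol): C 7.000, H 9.002, Br 1.000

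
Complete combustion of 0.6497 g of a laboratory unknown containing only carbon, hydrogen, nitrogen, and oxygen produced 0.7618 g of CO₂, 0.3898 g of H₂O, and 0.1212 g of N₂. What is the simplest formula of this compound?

mol C = 0.7618 g CO₂ ÷ 44.009 g/mol = 0.017310 mol
mol H = 2 × 0.3898 g H₂O ÷ 18.015 g/mol = 0.043275 mol
mol N = 2 × 0.1212 g N₂ ÷ 28.014 g/mol = 0.0086528 mol
mass O = 0.6497 − (0.20791 + 0.043621 + 0.12120) = 0.27697 g → mol O = 0.27697 ÷ 15.999 = 0.017312 mol
Divide by the smallest (0.0086528 mol): C 2.001, H 5.001, N 1.000, O 2.001

C2H5NO2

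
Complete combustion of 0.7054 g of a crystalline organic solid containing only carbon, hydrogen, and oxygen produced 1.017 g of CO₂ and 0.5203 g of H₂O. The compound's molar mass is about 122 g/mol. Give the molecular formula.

C4H10O4

mol C = 1.017 g CO₂ ÷ 44.009 g/mol = 0.023109 mol
mol H = 2 × 0.5203 g H₂O ÷ 18.015 g/mol = 0.057763 mol
mass O = 0.7054 − (0.27756 + 0.058225) = 0.36961 g → mol O = 0.36961 ÷ 15.999 = 0.023102 mol
Divide by the smallest (0.023102 mol): C 1.000, H 2.500, O 1.000
Multiplying each by 2 gives whole numbers: C 2.00, H 5.00, O 2.00
Empirical formula: C2H5O2
Empirical-formula mass = 61.06 g/mol; 122 ÷ 61.06 ≈ 2, so the molecular formula is C4H10O4.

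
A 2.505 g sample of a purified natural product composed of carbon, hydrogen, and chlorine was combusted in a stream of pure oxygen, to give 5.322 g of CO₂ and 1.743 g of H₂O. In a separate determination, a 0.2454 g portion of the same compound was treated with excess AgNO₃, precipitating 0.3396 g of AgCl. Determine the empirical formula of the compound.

mol C = 5.322 g CO₂ ÷ 44.009 g/mol = 0.12093 mol
mol H = 2 × 1.743 g H₂O ÷ 18.015 g/mol = 0.19351 mol
From the AgCl data: mol Cl per gram of compound = (0.3396 ÷ 143.318) ÷ 0.2454 = 0.0096559 mol/g, so in the 2.505 g combustion sample mol Cl = 0.024188 mol
Divide by the smallest (0.024188 mol): C 5.000, H 8.000, Cl 1.000

C5H8Cl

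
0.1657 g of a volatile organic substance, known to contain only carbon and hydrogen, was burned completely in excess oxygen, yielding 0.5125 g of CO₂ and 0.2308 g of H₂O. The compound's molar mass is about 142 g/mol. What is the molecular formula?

mol C = 0.5125 g CO₂ ÷ 44.009 g/mol = 0.011645 mol
mol H = 2 × 0.2308 g H₂O ÷ 18.015 g/mol = 0.025623 mol
Divide by the smallest (0.011645 mol): C 1.000, H 2.200
Multiplying each by 5 gives whole numbers: C 5.00, H 11.00
Empirical formula: C5H11
Empirical-formula mass = 71.14 g/mol; 142 ÷ 71.14 ≈ 2, so the molecular formula is C10H22.

C10H22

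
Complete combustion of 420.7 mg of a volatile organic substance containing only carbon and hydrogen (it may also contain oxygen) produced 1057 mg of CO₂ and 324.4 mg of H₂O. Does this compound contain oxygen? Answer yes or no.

yes

mol C = 1.057 g CO₂ ÷ 44.009 g/mol = 0.024018 mol
mol H = 2 × 0.3244 g H₂O ÷ 18.015 g/mol = 0.036014 mol
C and H account for only 0.32478 g of the 0.4207 g sample; the remaining 0.095919 g must be oxygen.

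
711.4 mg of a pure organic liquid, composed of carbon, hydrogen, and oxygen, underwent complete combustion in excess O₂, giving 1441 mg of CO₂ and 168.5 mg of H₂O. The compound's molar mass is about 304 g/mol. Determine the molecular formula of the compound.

mol C = 1.441 g CO₂ ÷ 44.009 g/mol = 0.032743 mol
mol H = 2 × 0.1685 g H₂O ÷ 18.015 g/mol = 0.018707 mol
mass O = 0.7114 − (0.39328 + 0.018856) = 0.29926 g → mol O = 0.29926 ÷ 15.999 = 0.018705 mol
Divide by the smallest (0.018705 mol): C 1.750, H 1.000, O 1.000
Multiplying each by 4 gives whole numbers: C 7.00, H 4.00, O 4.00
Empirical formula: C7H4O4
Empirical-formula mass = 152.10 g/mol; 304 ÷ 152.10 ≈ 2, so the molecular formula is C14H8O8.

C14H8O8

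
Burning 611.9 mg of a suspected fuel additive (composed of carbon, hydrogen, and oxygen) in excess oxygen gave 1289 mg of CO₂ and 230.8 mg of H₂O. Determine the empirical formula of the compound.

C8H7O4

mol C = 1.289 g CO₂ ÷ 44.009 g/mol = 0.029289 mol
mol H = 2 × 0.2308 g H₂O ÷ 18.015 g/mol = 0.025623 mol
mass O = 0.6119 − (0.35180 + 0.025828) = 0.23428 g → mol O = 0.23428 ÷ 15.999 = 0.014643 mol
Divide by the smallest (0.014643 mol): C 2.000, H 1.750, O 1.000
Multiplying each by 4 gives whole numbers: C 8.00, H 7.00, O 4.00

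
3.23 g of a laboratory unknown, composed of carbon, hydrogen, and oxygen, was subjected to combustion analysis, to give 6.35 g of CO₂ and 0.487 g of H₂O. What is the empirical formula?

C8H3O5

mol C = 6.35 g CO₂ ÷ 44.009 g/mol = 0.1443 mol
mol H = 2 × 0.487 g H₂O ÷ 18.015 g/mol = 0.05407 mol
mass O = 3.23 − (1.733 + 0.05450) = 1.442 g → mol O = 1.442 ÷ 15.999 = 0.09016 mol
Divide by the smallest (0.05407 mol): C 2.669, H 1.000, O 1.668
Multiplying each by 3 gives whole numbers: C 8.01, H 3.00, O 5.00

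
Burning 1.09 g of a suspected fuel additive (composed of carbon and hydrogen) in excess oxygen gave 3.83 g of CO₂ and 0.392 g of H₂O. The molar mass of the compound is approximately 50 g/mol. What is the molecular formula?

C4H2

mol C = 3.83 g CO₂ ÷ 44.009 g/mol = 0.08703 mol
mol H = 2 × 0.392 g H₂O ÷ 18.015 g/mol = 0.04352 mol
Divide by the smallest (0.04352 mol): C 2.000, H 1.000
Empirical formula: C2H
Empirical-formula mass = 25.03 g/mol; 50 ÷ 25.03 ≈ 2, so the molecular formula is C4H2.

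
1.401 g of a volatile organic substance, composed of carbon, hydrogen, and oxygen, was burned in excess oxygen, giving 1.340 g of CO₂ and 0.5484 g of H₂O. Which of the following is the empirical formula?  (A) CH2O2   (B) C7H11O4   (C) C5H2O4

(A) CH2O2

mol C = 1.340 g CO₂ ÷ 44.009 g/mol = 0.030448 mol
mol H = 2 × 0.5484 g H₂O ÷ 18.015 g/mol = 0.060883 mol
mass O = 1.401 − (0.36571 + 0.061370) = 0.97392 g → mol O = 0.97392 ÷ 15.999 = 0.060874 mol
Divide by the smallest (0.030448 mol): C 1.000, H 2.000, O 1.999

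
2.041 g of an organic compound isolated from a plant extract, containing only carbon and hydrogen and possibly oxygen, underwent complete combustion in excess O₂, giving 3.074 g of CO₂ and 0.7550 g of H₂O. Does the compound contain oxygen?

mol C = 3.074 g CO₂ ÷ 44.009 g/mol = 0.069849 mol
mol H = 2 × 0.7550 g H₂O ÷ 18.015 g/mol = 0.083819 mol
C and H account for only 0.92345 g of the 2.041 g sample; the remaining 1.1175 g must be oxygen.

yes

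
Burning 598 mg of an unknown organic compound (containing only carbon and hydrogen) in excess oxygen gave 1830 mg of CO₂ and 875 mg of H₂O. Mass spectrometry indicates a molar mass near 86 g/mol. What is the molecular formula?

mol C = 1.83 g CO₂ ÷ 44.009 g/mol = 0.04158 mol
mol H = 2 × 0.875 g H₂O ÷ 18.015 g/mol = 0.09714 mol
Divide by the smallest (0.04158 mol): C 1.000, H 2.336
Multiplying each by 3 gives whole numbers: C 3.00, H 7.01
Empirical formula: C3H7
Empirical-formula mass = 43.09 g/mol; 86 ÷ 43.09 ≈ 2, so the molecular formula is C6H14.

C6H14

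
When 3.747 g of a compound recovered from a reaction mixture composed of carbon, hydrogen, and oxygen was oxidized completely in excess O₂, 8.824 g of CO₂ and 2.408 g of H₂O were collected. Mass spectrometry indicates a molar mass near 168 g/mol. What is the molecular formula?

C9H12O3

mol C = 8.824 g CO₂ ÷ 44.009 g/mol = 0.20050 mol
mol H = 2 × 2.408 g H₂O ÷ 18.015 g/mol = 0.26733 mol
mass O = 3.747 − (2.4083 + 0.26947) = 1.0693 g → mol O = 1.0693 ÷ 15.999 = 0.066834 mol
Divide by the smallest (0.066834 mol): C 3.000, H 4.000, O 1.000
Empirical formula: C3H4O
Empirical-formula mass = 56.06 g/mol; 168 ÷ 56.06 ≈ 3, so the molecular formula is C9H12O3.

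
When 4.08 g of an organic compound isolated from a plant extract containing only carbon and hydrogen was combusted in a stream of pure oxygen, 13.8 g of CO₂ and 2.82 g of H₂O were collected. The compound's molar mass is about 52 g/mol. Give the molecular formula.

mol C = 13.8 g CO₂ ÷ 44.009 g/mol = 0.3136 mol
mol H = 2 × 2.82 g H₂O ÷ 18.015 g/mol = 0.3131 mol
Divide by the smallest (0.3131 mol): C 1.002, H 1.000
Empirical formula: CH
Empirical-formula mass = 13.02 g/mol; 52 ÷ 13.02 ≈ 4, so the molecular formula is C4H4.

C4H4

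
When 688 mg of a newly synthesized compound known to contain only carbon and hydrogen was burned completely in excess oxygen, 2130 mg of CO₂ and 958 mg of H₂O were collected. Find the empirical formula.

mol C = 2.13 g CO₂ ÷ 44.009 g/mol = 0.04840 mol
mol H = 2 × 0.958 g H₂O ÷ 18.015 g/mol = 0.1064 mol
Divide by the smallest (0.04840 mol): C 1.000, H 2.197
Multiplying each by 5 gives whole numbers: C 5.00, H 10.99

C5H11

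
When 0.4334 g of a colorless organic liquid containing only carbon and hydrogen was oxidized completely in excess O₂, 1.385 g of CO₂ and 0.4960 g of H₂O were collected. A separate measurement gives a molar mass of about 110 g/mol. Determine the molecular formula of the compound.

C8H14

mol C = 1.385 g CO₂ ÷ 44.009 g/mol = 0.031471 mol
mol H = 2 × 0.4960 g H₂O ÷ 18.015 g/mol = 0.055065 mol
Divide by the smallest (0.031471 mol): C 1.000, H 1.750
Multiplying each by 4 gives whole numbers: C 4.00, H 7.00
Empirical formula: C4H7
Empirical-formula mass = 55.10 g/mol; 110 ÷ 55.10 ≈ 2, so the molecular formula is C8H14.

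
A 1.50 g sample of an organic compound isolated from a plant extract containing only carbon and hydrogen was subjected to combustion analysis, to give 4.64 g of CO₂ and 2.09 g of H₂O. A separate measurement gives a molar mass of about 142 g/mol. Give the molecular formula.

mol C = 4.64 g CO₂ ÷ 44.009 g/mol = 0.1054 mol
mol H = 2 × 2.09 g H₂O ÷ 18.015 g/mol = 0.2320 mol
Divide by the smallest (0.1054 mol): C 1.000, H 2.201
Multiplying each by 5 gives whole numbers: C 5.00, H 11.00
Empirical formula: C5H11
Empirical-formula mass = 71.14 g/mol; 142 ÷ 71.14 ≈ 2, so the molecular formula is C10H22.

C10H22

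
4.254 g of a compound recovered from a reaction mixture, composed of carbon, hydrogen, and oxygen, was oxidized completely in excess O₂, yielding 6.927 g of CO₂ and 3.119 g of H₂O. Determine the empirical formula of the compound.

C5H11O4

mol C = 6.927 g CO₂ ÷ 44.009 g/mol = 0.15740 mol
mol H = 2 × 3.119 g H₂O ÷ 18.015 g/mol = 0.34627 mol
mass O = 4.254 − (1.8905 + 0.34904) = 2.0144 g → mol O = 2.0144 ÷ 15.999 = 0.12591 mol
Divide by the smallest (0.12591 mol): C 1.250, H 2.750, O 1.000
Multiplying each by 4 gives whole numbers: C 5.00, H 11.00, O 4.00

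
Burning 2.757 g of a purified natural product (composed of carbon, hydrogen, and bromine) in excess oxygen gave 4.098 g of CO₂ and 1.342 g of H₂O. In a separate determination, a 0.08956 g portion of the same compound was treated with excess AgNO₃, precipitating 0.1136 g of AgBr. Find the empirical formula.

C5H8Br

mol C = 4.098 g CO₂ ÷ 44.009 g/mol = 0.093117 mol
mol H = 2 × 1.342 g H₂O ÷ 18.015 g/mol = 0.14899 mol
From the AgBr data: mol Br per gram of compound = (0.1136 ÷ 187.772) ÷ 0.08956 = 0.0067551 mol/g, so in the 2.757 g combustion sample mol Br = 0.018624 mol
Divide by the smallest (0.018624 mol): C 5.000, H 8.000, Br 1.000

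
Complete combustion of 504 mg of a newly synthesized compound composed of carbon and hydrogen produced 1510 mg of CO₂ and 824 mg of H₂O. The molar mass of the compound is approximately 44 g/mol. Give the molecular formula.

mol C = 1.51 g CO₂ ÷ 44.009 g/mol = 0.03431 mol
mol H = 2 × 0.824 g H₂O ÷ 18.015 g/mol = 0.09148 mol
Divide by the smallest (0.03431 mol): C 1.000, H 2.666
Multiplying each by 3 gives whole numbers: C 3.00, H 8.00
Empirical formula: C3H8
Empirical-formula mass = 44.10 g/mol; 44 ÷ 44.10 ≈ 1, so the molecular formula is C3H8.

C3H8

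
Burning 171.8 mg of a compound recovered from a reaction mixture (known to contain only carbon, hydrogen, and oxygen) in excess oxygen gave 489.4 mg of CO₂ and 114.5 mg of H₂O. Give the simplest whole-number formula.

mol C = 0.4894 g CO₂ ÷ 44.009 g/mol = 0.011120 mol
mol H = 2 × 0.1145 g H₂O ÷ 18.015 g/mol = 0.012712 mol
mass O = 0.1718 − (0.13357 + 0.012813) = 0.025419 g → mol O = 0.025419 ÷ 15.999 = 0.0015888 mol
Divide by the smallest (0.0015888 mol): C 6.999, H 8.001, O 1.000

C7H8O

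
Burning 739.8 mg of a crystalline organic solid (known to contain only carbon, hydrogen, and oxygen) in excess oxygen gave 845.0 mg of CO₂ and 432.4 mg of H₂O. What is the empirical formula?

C2H5O3

mol C = 0.8450 g CO₂ ÷ 44.009 g/mol = 0.019201 mol
mol H = 2 × 0.4324 g H₂O ÷ 18.015 g/mol = 0.048004 mol
mass O = 0.7398 − (0.23062 + 0.048388) = 0.46079 g → mol O = 0.46079 ÷ 15.999 = 0.028801 mol
Divide by the smallest (0.019201 mol): C 1.000, H 2.500, O 1.500
Multiplying each by 2 gives whole numbers: C 2.00, H 5.00, O 3.00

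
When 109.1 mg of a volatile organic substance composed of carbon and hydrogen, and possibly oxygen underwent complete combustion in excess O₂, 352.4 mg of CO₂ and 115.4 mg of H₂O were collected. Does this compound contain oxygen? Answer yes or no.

mol C = 0.3524 g CO₂ ÷ 44.009 g/mol = 0.0080075 mol
mol H = 2 × 0.1154 g H₂O ÷ 18.015 g/mol = 0.012812 mol
C and H together account for 0.10909 g — essentially the entire 0.1091 g sample — so the compound contains no oxygen.

no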